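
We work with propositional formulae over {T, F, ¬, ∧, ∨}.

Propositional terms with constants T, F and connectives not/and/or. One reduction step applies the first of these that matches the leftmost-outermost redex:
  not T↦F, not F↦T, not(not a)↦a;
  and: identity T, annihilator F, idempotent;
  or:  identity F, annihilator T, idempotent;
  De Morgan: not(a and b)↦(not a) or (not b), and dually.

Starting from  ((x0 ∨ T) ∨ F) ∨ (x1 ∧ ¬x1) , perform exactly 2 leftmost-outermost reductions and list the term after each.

Answer: after 2 steps: T ∨ (x1 ∧ ¬x1)

Reduction:
  start: ((x0 ∨ T) ∨ F) ∨ (x1 ∧ ¬x1)
  step 1: (x0 ∨ T) ∨ (x1 ∧ ¬x1)
  step 2: T ∨ (x1 ∧ ¬x1)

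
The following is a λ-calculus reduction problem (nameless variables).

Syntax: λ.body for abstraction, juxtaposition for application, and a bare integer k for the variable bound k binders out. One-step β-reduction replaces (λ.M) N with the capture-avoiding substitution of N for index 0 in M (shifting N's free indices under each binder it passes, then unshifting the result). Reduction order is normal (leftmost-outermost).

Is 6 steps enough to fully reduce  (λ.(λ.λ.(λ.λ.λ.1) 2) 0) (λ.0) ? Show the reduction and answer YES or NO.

  start: (λ.(λ.λ.(λ.λ.λ.1) 2) 0) (λ.0)
  →1  (λ.λ.(λ.λ.λ.1) (λ.0)) (λ.0)
  →2  λ.(λ.λ.λ.1) (λ.0)
  →3  λ.λ.λ.1

Answer: YES — reaches normal form λ.λ.λ.1 in 3 ≤ 6 steps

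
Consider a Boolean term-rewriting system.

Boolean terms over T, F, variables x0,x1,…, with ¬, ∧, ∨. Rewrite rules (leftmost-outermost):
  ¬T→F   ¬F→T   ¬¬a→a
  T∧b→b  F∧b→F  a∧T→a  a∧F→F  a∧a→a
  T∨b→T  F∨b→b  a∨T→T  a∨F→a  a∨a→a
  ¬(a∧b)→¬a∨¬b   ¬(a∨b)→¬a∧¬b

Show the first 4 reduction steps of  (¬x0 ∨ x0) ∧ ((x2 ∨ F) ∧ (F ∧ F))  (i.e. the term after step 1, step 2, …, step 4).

  start: (¬x0 ∨ x0) ∧ ((x2 ∨ F) ∧ (F ∧ F))
  →1  (¬x0 ∨ x0) ∧ (x2 ∧ (F ∧ F))
  →2  (¬x0 ∨ x0) ∧ (x2 ∧ F)
  →3  (¬x0 ∨ x0) ∧ F
  →4  F

Answer: after 4 steps: F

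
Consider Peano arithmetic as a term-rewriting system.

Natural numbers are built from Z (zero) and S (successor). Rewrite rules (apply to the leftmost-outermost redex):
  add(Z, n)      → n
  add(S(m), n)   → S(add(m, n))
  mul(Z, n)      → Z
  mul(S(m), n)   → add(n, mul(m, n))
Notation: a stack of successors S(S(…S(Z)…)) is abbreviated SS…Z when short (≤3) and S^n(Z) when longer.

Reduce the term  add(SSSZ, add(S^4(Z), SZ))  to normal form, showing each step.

  start: add(SSSZ, add(S^4(Z), SZ))
  [1] S(add(SSZ, add(S^4(Z), SZ)))
  [2] S(S(add(SZ, add(S^4(Z), SZ))))
  [3] S(S(S(add(Z, add(S^4(Z), SZ)))))
  [4] S(S(S(add(S^4(Z), SZ))))
  [5] S(S(S(S(add(SSSZ, SZ)))))
  [6] S(S(S(S(S(add(SSZ, SZ))))))
  [7] S(S(S(S(S(S(add(SZ, SZ)))))))
  [8] S(S(S(S(S(S(S(add(Z, SZ))))))))
  [9] S^8(Z)

Answer: normal form = S^8(Z)  (in 9 steps)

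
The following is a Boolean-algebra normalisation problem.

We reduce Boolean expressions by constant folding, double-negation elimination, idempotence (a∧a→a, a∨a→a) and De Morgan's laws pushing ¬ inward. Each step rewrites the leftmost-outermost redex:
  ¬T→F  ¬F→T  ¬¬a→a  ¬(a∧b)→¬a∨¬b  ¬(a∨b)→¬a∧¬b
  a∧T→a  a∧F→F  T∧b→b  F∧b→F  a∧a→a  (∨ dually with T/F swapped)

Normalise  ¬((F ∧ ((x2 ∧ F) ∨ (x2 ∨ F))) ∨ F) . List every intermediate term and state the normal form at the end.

  start: ¬((F ∧ ((x2 ∧ F) ∨ (x2 ∨ F))) ∨ F)
  →1  ¬(F ∧ ((x2 ∧ F) ∨ (x2 ∨ F))) ∧ ¬F
  →2  (¬F ∨ ¬((x2 ∧ F) ∨ (x2 ∨ F))) ∧ ¬F
  →3  (T ∨ ¬((x2 ∧ F) ∨ (x2 ∨ F))) ∧ ¬F
  →4  T ∧ ¬F
  →5  ¬F
  →6  T

Answer: normal form = T  (in 6 steps)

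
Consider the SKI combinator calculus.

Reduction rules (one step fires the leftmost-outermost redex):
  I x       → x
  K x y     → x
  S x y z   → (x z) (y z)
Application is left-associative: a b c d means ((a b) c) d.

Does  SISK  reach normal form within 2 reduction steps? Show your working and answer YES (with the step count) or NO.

Answer: YES — reaches normal form K(SK) in 2 ≤ 2 steps

Working:
  start: SISK
  [1] IK(SK)
  [2] K(SK)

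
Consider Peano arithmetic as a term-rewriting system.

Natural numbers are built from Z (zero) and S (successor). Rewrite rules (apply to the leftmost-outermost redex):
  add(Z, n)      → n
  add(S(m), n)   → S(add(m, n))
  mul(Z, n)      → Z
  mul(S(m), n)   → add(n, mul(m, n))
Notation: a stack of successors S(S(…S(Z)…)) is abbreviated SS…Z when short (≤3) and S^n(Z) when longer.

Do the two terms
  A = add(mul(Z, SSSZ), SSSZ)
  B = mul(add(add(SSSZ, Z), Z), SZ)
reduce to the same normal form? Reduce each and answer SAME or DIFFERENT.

Answer: SAME — A ⇓ SSSZ, B ⇓ SSSZ

Derivation:
Term A:
  start: add(mul(Z, SSSZ), SSSZ)
  [1] add(Z, SSSZ)
  [2] SSSZ

Term B:
  start: mul(add(add(SSSZ, Z), Z), SZ)
  [1] mul(add(S(add(SSZ, Z)), Z), SZ)
  [2] mul(S(add(add(SSZ, Z), Z)), SZ)
  [3] add(SZ, mul(add(add(SSZ, Z), Z), SZ))
  [4] S(add(Z, mul(add(add(SSZ, Z), Z), SZ)))
  [5] S(mul(add(add(SSZ, Z), Z), SZ))
  [6] S(mul(add(S(add(SZ, Z)), Z), SZ))
  [7] S(mul(S(add(add(SZ, Z), Z)), SZ))
  [8] S(add(SZ, mul(add(add(SZ, Z), Z), SZ)))
  [9] S(S(add(Z, mul(add(add(SZ, Z), Z), SZ))))
  [10] S(S(mul(add(add(SZ, Z), Z), SZ)))
  [11] S(S(mul(add(S(add(Z, Z)), Z), SZ)))
  [12] S(S(mul(S(add(add(Z, Z), Z)), SZ)))
  [13] S(S(add(SZ, mul(add(add(Z, Z), Z), SZ))))
  [14] S(S(S(add(Z, mul(add(add(Z, Z), Z), SZ)))))
  [15] S(S(S(mul(add(add(Z, Z), Z), SZ))))
  [16] S(S(S(mul(add(Z, Z), SZ))))
  [17] S(S(S(mul(Z, SZ))))
  [18] SSSZ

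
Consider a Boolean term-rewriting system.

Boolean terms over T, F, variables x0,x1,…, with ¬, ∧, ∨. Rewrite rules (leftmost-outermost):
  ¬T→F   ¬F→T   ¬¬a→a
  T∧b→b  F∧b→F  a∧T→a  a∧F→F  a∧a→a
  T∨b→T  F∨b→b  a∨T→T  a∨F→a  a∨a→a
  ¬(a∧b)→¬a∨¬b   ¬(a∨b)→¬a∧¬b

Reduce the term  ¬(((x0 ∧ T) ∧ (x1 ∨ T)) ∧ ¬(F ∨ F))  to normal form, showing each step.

Answer: normal form = ¬x0  (in 12 steps)

Reduction:
  start: ¬(((x0 ∧ T) ∧ (x1 ∨ T)) ∧ ¬(F ∨ F))
  [1] ¬((x0 ∧ T) ∧ (x1 ∨ T)) ∨ ¬¬(F ∨ F)
  [2] (¬(x0 ∧ T) ∨ ¬(x1 ∨ T)) ∨ ¬¬(F ∨ F)
  [3] ((¬x0 ∨ ¬T) ∨ ¬(x1 ∨ T)) ∨ ¬¬(F ∨ F)
  [4] ((¬x0 ∨ F) ∨ ¬(x1 ∨ T)) ∨ ¬¬(F ∨ F)
  [5] (¬x0 ∨ ¬(x1 ∨ T)) ∨ ¬¬(F ∨ F)
  [6] (¬x0 ∨ (¬x1 ∧ ¬T)) ∨ ¬¬(F ∨ F)
  [7] (¬x0 ∨ (¬x1 ∧ F)) ∨ ¬¬(F ∨ F)
  [8] (¬x0 ∨ F) ∨ ¬¬(F ∨ F)
  [9] ¬x0 ∨ ¬¬(F ∨ F)
  [10] ¬x0 ∨ (F ∨ F)
  [11] ¬x0 ∨ F
  [12] ¬x0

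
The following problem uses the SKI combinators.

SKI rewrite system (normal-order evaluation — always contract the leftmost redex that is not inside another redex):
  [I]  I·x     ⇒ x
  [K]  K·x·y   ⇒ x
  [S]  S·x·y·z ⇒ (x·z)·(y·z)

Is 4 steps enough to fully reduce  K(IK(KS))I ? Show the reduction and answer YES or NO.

Answer: YES — reaches normal form K(KS) in 2 ≤ 4 steps

Reduction:
  start: K(IK(KS))I
  →1  IK(KS)
  →2  K(KS)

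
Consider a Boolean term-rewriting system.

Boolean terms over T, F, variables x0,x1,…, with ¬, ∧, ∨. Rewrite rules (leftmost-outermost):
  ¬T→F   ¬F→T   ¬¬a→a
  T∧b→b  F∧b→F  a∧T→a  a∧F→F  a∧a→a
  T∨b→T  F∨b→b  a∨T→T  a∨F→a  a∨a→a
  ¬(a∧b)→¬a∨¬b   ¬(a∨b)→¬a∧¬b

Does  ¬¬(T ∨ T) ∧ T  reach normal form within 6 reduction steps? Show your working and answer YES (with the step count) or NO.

Answer: YES — reaches normal form T in 3 ≤ 6 steps

Working:
  start: ¬¬(T ∨ T) ∧ T
  step 1: ¬¬(T ∨ T)
  step 2: T ∨ T
  step 3: T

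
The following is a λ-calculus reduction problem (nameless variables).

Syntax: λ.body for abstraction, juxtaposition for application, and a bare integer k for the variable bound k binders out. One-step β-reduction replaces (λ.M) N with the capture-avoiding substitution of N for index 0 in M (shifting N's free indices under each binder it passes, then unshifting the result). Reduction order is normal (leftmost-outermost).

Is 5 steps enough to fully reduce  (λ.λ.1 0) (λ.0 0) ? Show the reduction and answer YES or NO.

Answer: YES — reaches normal form λ.0 0 in 2 ≤ 5 steps

Reduction:
  start: (λ.λ.1 0) (λ.0 0)
  [1] λ.(λ.0 0) 0
  [2] λ.0 0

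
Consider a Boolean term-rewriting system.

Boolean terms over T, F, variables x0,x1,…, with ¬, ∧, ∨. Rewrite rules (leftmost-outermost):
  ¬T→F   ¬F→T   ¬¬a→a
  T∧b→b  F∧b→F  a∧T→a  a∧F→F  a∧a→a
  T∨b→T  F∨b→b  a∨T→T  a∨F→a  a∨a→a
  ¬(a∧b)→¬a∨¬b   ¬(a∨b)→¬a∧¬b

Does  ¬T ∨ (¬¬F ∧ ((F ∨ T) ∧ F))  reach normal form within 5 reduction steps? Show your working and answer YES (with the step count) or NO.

  start: ¬T ∨ (¬¬F ∧ ((F ∨ T) ∧ F))
  [1] F ∨ (¬¬F ∧ ((F ∨ T) ∧ F))
  [2] ¬¬F ∧ ((F ∨ T) ∧ F)
  [3] F ∧ ((F ∨ T) ∧ F)
  [4] F

Answer: YES — reaches normal form F in 4 ≤ 5 steps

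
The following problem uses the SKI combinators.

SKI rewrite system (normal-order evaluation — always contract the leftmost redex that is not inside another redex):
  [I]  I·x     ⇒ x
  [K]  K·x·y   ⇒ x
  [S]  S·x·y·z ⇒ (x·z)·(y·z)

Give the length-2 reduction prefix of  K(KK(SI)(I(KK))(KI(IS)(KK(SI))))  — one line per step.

  start: K(KK(SI)(I(KK))(KI(IS)(KK(SI))))
  step 1: K(K(I(KK))(KI(IS)(KK(SI))))
  step 2: K(I(KK))

Answer: after 2 steps: K(I(KK))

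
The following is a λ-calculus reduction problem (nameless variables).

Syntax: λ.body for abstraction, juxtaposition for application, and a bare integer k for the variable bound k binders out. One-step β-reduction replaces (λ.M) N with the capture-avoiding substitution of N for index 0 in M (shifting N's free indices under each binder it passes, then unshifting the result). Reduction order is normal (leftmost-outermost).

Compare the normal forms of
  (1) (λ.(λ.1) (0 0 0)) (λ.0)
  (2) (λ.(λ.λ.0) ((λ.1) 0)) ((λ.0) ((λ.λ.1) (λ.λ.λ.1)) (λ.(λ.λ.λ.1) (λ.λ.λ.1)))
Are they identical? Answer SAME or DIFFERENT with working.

Term A:
  start: (λ.(λ.1) (0 0 0)) (λ.0)
  →1  (λ.λ.0) ((λ.0) (λ.0) (λ.0))
  →2  λ.0

Term B:
  start: (λ.(λ.λ.0) ((λ.1) 0)) ((λ.0) ((λ.λ.1) (λ.λ.λ.1)) (λ.(λ.λ.λ.1) (λ.λ.λ.1)))
  →1  (λ.λ.0) ((λ.(λ.0) ((λ.λ.1) (λ.λ.λ.1)) (λ.(λ.λ.λ.1) (λ.λ.λ.1))) ((λ.0) ((λ.λ.1) (λ.λ.λ.1)) (λ.(λ.λ.λ.1) (λ.λ.λ.1))))
  →2  λ.0

Answer: SAME — A ⇓ λ.0, B ⇓ λ.0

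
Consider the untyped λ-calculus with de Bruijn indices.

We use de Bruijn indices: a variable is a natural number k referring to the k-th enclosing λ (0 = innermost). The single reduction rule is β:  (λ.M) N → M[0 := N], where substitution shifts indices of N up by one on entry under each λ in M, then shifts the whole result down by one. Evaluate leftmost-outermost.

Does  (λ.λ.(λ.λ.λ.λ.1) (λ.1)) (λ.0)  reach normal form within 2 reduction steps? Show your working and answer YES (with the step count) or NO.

Answer: YES — reaches normal form λ.λ.λ.λ.1 in 2 ≤ 2 steps

Derivation:
  start: (λ.λ.(λ.λ.λ.λ.1) (λ.1)) (λ.0)
  [1] λ.(λ.λ.λ.λ.1) (λ.1)
  [2] λ.λ.λ.λ.1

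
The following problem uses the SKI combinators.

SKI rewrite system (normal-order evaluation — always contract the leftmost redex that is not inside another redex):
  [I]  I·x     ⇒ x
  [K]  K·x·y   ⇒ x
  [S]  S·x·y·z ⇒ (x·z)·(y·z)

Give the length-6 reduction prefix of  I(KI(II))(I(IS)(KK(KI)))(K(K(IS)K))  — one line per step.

  start: I(KI(II))(I(IS)(KK(KI)))(K(K(IS)K))
  [1] KI(II)(I(IS)(KK(KI)))(K(K(IS)K))
  [2] I(I(IS)(KK(KI)))(K(K(IS)K))
  [3] I(IS)(KK(KI))(K(K(IS)K))
  [4] IS(KK(KI))(K(K(IS)K))
  [5] S(KK(KI))(K(K(IS)K))
  [6] SK(K(K(IS)K))

Answer: after 6 steps: SK(K(K(IS)K))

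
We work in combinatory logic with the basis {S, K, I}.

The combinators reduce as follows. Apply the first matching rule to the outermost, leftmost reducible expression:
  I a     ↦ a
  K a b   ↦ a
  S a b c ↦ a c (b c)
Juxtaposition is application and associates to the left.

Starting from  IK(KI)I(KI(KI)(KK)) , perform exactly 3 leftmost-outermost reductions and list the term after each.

  start: IK(KI)I(KI(KI)(KK))
  →1  K(KI)I(KI(KI)(KK))
  →2  KI(KI(KI)(KK))
  →3  I

Answer: after 3 steps: I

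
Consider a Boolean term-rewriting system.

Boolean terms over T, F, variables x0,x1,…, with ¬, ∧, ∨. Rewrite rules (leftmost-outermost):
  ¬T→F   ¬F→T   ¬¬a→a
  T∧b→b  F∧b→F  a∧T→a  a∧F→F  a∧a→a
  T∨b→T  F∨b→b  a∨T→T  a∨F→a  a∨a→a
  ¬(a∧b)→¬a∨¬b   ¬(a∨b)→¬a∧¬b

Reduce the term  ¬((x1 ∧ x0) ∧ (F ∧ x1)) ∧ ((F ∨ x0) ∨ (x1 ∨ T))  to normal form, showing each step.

Answer: normal form = T  (in 10 steps)

Reduction:
  start: ¬((x1 ∧ x0) ∧ (F ∧ x1)) ∧ ((F ∨ x0) ∨ (x1 ∨ T))
  →1  (¬(x1 ∧ x0) ∨ ¬(F ∧ x1)) ∧ ((F ∨ x0) ∨ (x1 ∨ T))
  →2  ((¬x1 ∨ ¬x0) ∨ ¬(F ∧ x1)) ∧ ((F ∨ x0) ∨ (x1 ∨ T))
  →3  ((¬x1 ∨ ¬x0) ∨ (¬F ∨ ¬x1)) ∧ ((F ∨ x0) ∨ (x1 ∨ T))
  →4  ((¬x1 ∨ ¬x0) ∨ (T ∨ ¬x1)) ∧ ((F ∨ x0) ∨ (x1 ∨ T))
  →5  ((¬x1 ∨ ¬x0) ∨ T) ∧ ((F ∨ x0) ∨ (x1 ∨ T))
  →6  T ∧ ((F ∨ x0) ∨ (x1 ∨ T))
  →7  (F ∨ x0) ∨ (x1 ∨ T)
  →8  x0 ∨ (x1 ∨ T)
  →9  x0 ∨ T
  →10  T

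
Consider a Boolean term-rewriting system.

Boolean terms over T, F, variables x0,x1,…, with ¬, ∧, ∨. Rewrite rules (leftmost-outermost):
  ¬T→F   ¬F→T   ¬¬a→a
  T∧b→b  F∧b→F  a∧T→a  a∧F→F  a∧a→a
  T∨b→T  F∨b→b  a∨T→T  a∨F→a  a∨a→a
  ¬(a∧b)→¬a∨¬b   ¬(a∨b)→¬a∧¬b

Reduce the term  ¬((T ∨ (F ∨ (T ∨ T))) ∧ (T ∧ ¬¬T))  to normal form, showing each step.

Answer: normal form = F  (in 10 steps)

Derivation:
  start: ¬((T ∨ (F ∨ (T ∨ T))) ∧ (T ∧ ¬¬T))
  →1  ¬(T ∨ (F ∨ (T ∨ T))) ∨ ¬(T ∧ ¬¬T)
  →2  (¬T ∧ ¬(F ∨ (T ∨ T))) ∨ ¬(T ∧ ¬¬T)
  →3  (F ∧ ¬(F ∨ (T ∨ T))) ∨ ¬(T ∧ ¬¬T)
  →4  F ∨ ¬(T ∧ ¬¬T)
  →5  ¬(T ∧ ¬¬T)
  →6  ¬T ∨ ¬¬¬T
  →7  F ∨ ¬¬¬T
  →8  ¬¬¬T
  →9  ¬T
  →10  F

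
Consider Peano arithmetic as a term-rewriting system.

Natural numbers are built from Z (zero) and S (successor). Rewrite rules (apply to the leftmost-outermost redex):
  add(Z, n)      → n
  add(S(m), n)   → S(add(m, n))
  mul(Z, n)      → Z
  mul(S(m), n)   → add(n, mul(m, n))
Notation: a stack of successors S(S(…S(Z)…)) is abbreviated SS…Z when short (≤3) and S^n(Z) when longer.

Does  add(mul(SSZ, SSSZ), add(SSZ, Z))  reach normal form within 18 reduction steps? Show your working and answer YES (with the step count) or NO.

Answer: NO — after 18 steps the term is S(S(S(S(S(S(add(SSZ, Z))))))), not yet normal

Working:
  start: add(mul(SSZ, SSSZ), add(SSZ, Z))
  [1] add(add(SSSZ, mul(SZ, SSSZ)), add(SSZ, Z))
  [2] add(S(add(SSZ, mul(SZ, SSSZ))), add(SSZ, Z))
  [3] S(add(add(SSZ, mul(SZ, SSSZ)), add(SSZ, Z)))
  [4] S(add(S(add(SZ, mul(SZ, SSSZ))), add(SSZ, Z)))
  [5] S(S(add(add(SZ, mul(SZ, SSSZ)), add(SSZ, Z))))
  [6] S(S(add(S(add(Z, mul(SZ, SSSZ))), add(SSZ, Z))))
  [7] S(S(S(add(add(Z, mul(SZ, SSSZ)), add(SSZ, Z)))))
  [8] S(S(S(add(mul(SZ, SSSZ), add(SSZ, Z)))))
  [9] S(S(S(add(add(SSSZ, mul(Z, SSSZ)), add(SSZ, Z)))))
  [10] S(S(S(add(S(add(SSZ, mul(Z, SSSZ))), add(SSZ, Z)))))
  [11] S(S(S(S(add(add(SSZ, mul(Z, SSSZ)), add(SSZ, Z))))))
  [12] S(S(S(S(add(S(add(SZ, mul(Z, SSSZ))), add(SSZ, Z))))))
  [13] S(S(S(S(S(add(add(SZ, mul(Z, SSSZ)), add(SSZ, Z)))))))
  [14] S(S(S(S(S(add(S(add(Z, mul(Z, SSSZ))), add(SSZ, Z)))))))
  [15] S(S(S(S(S(S(add(add(Z, mul(Z, SSSZ)), add(SSZ, Z))))))))
  [16] S(S(S(S(S(S(add(mul(Z, SSSZ), add(SSZ, Z))))))))
  [17] S(S(S(S(S(S(add(Z, add(SSZ, Z))))))))
  [18] S(S(S(S(S(S(add(SSZ, Z)))))))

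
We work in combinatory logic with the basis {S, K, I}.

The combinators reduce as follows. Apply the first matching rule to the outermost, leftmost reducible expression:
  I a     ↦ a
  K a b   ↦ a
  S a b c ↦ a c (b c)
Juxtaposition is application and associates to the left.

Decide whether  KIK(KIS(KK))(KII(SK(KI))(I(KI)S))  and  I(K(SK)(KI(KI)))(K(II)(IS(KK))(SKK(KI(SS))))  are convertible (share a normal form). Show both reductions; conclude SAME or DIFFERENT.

Answer: DIFFERENT — A ⇓ K, B ⇓ SKI

Working:
Term A:
  start: KIK(KIS(KK))(KII(SK(KI))(I(KI)S))
  step 1: I(KIS(KK))(KII(SK(KI))(I(KI)S))
  step 2: KIS(KK)(KII(SK(KI))(I(KI)S))
  step 3: I(KK)(KII(SK(KI))(I(KI)S))
  step 4: KK(KII(SK(KI))(I(KI)S))
  step 5: K

Term B:
  start: I(K(SK)(KI(KI)))(K(II)(IS(KK))(SKK(KI(SS))))
  step 1: K(SK)(KI(KI))(K(II)(IS(KK))(SKK(KI(SS))))
  step 2: SK(K(II)(IS(KK))(SKK(KI(SS))))
  step 3: SK(II(SKK(KI(SS))))
  step 4: SK(I(SKK(KI(SS))))
  step 5: SK(SKK(KI(SS)))
  step 6: SK(K(KI(SS))(K(KI(SS))))
  step 7: SK(KI(SS))
  step 8: SKI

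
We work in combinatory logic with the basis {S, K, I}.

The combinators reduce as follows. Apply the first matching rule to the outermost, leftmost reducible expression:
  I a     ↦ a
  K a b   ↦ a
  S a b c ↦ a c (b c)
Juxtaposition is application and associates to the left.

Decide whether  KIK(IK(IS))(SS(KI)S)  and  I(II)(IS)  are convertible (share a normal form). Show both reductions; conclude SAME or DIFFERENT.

Answer: SAME — A ⇓ S, B ⇓ S

Derivation:
Term A:
  start: KIK(IK(IS))(SS(KI)S)
  step 1: I(IK(IS))(SS(KI)S)
  step 2: IK(IS)(SS(KI)S)
  step 3: K(IS)(SS(KI)S)
  step 4: IS
  step 5: S

Term B:
  start: I(II)(IS)
  step 1: II(IS)
  step 2: I(IS)
  step 3: IS
  step 4: S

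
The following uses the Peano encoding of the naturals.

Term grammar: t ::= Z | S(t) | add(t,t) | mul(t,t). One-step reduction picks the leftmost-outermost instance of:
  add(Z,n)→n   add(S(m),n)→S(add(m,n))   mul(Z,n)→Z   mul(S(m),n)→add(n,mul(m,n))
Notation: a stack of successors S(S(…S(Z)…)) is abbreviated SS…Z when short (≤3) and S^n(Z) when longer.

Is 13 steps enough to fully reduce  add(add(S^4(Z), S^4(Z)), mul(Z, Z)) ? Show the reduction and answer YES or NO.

  start: add(add(S^4(Z), S^4(Z)), mul(Z, Z))
  step 1: add(S(add(SSSZ, S^4(Z))), mul(Z, Z))
  step 2: S(add(add(SSSZ, S^4(Z)), mul(Z, Z)))
  step 3: S(add(S(add(SSZ, S^4(Z))), mul(Z, Z)))
  step 4: S(S(add(add(SSZ, S^4(Z)), mul(Z, Z))))
  step 5: S(S(add(S(add(SZ, S^4(Z))), mul(Z, Z))))
  step 6: S(S(S(add(add(SZ, S^4(Z)), mul(Z, Z)))))
  step 7: S(S(S(add(S(add(Z, S^4(Z))), mul(Z, Z)))))
  step 8: S(S(S(S(add(add(Z, S^4(Z)), mul(Z, Z))))))
  step 9: S(S(S(S(add(S^4(Z), mul(Z, Z))))))
  step 10: S(S(S(S(S(add(SSSZ, mul(Z, Z)))))))
  step 11: S(S(S(S(S(S(add(SSZ, mul(Z, Z))))))))
  step 12: S(S(S(S(S(S(S(add(SZ, mul(Z, Z)))))))))
  step 13: S(S(S(S(S(S(S(S(add(Z, mul(Z, Z))))))))))

Answer: NO — after 13 steps the term is S(S(S(S(S(S(S(S(add(Z, mul(Z, Z)))))))))), not yet normal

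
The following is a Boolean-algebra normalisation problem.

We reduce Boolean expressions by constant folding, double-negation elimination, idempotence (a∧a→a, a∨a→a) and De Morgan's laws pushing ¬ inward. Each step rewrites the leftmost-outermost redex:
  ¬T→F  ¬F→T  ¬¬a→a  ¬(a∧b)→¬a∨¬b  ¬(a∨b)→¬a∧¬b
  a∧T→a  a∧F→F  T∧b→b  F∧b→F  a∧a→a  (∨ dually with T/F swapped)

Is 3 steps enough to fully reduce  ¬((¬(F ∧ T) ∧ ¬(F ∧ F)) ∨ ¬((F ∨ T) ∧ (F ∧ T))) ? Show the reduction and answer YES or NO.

  start: ¬((¬(F ∧ T) ∧ ¬(F ∧ F)) ∨ ¬((F ∨ T) ∧ (F ∧ T)))
  [1] ¬(¬(F ∧ T) ∧ ¬(F ∧ F)) ∧ ¬¬((F ∨ T) ∧ (F ∧ T))
  [2] (¬¬(F ∧ T) ∨ ¬¬(F ∧ F)) ∧ ¬¬((F ∨ T) ∧ (F ∧ T))
  [3] ((F ∧ T) ∨ ¬¬(F ∧ F)) ∧ ¬¬((F ∨ T) ∧ (F ∧ T))

Answer: NO — after 3 steps the term is ((F ∧ T) ∨ ¬¬(F ∧ F)) ∧ ¬¬((F ∨ T) ∧ (F ∧ T)), not yet normal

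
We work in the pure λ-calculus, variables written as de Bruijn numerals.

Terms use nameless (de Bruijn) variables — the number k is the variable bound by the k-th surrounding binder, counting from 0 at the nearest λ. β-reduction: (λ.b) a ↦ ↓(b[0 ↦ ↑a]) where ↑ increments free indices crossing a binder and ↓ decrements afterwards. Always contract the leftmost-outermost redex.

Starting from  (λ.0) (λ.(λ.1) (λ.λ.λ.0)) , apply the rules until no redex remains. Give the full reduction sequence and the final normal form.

Answer: normal form = λ.0  (in 2 steps)

Reduction:
  start: (λ.0) (λ.(λ.1) (λ.λ.λ.0))
  →1  λ.(λ.1) (λ.λ.λ.0)
  →2  λ.0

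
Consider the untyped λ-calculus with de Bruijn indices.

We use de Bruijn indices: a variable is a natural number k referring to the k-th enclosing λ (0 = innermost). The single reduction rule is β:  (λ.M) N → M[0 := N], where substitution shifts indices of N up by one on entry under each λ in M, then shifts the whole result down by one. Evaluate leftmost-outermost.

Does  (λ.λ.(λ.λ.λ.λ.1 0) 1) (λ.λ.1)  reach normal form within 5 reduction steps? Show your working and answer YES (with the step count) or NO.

Answer: YES — reaches normal form λ.λ.λ.λ.1 0 in 2 ≤ 5 steps

Derivation:
  start: (λ.λ.(λ.λ.λ.λ.1 0) 1) (λ.λ.1)
  step 1: λ.(λ.λ.λ.λ.1 0) (λ.λ.1)
  step 2: λ.λ.λ.λ.1 0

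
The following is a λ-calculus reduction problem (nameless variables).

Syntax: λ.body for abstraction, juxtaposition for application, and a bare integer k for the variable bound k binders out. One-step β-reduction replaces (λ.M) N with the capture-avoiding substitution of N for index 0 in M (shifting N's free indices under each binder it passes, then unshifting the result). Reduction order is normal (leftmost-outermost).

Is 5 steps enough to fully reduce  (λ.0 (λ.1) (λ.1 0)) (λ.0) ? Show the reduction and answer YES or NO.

Answer: YES — reaches normal form λ.0 in 3 ≤ 5 steps

Derivation:
  start: (λ.0 (λ.1) (λ.1 0)) (λ.0)
  step 1: (λ.0) (λ.λ.0) (λ.(λ.0) 0)
  step 2: (λ.λ.0) (λ.(λ.0) 0)
  step 3: λ.0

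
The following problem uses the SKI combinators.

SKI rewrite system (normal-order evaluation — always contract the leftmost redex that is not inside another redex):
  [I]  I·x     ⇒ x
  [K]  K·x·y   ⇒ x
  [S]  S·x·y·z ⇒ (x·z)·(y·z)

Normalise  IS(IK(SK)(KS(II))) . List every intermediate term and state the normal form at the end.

Answer: normal form = S(SK)  (in 3 steps)

Working:
  start: IS(IK(SK)(KS(II)))
  step 1: S(IK(SK)(KS(II)))
  step 2: S(K(SK)(KS(II)))
  step 3: S(SK)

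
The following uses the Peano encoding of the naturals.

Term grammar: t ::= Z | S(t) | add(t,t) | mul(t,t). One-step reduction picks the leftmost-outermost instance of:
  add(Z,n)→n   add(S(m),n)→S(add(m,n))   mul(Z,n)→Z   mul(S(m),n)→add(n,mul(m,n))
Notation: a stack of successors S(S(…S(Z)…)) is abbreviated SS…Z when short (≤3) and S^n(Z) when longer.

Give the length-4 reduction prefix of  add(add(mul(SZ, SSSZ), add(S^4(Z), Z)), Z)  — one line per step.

Answer: after 4 steps: S(add(add(add(SSZ, mul(Z, SSSZ)), add(S^4(Z), Z)), Z))

Working:
  start: add(add(mul(SZ, SSSZ), add(S^4(Z), Z)), Z)
  →1  add(add(add(SSSZ, mul(Z, SSSZ)), add(S^4(Z), Z)), Z)
  →2  add(add(S(add(SSZ, mul(Z, SSSZ))), add(S^4(Z), Z)), Z)
  →3  add(S(add(add(SSZ, mul(Z, SSSZ)), add(S^4(Z), Z))), Z)
  →4  S(add(add(add(SSZ, mul(Z, SSSZ)), add(S^4(Z), Z)), Z))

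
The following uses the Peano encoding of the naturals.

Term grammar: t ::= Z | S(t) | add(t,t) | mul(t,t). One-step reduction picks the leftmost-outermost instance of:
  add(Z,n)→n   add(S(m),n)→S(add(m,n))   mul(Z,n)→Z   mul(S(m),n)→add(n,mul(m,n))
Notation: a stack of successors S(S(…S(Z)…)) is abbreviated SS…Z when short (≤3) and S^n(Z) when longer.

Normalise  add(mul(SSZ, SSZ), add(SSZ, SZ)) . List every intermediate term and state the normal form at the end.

  start: add(mul(SSZ, SSZ), add(SSZ, SZ))
  →1  add(add(SSZ, mul(SZ, SSZ)), add(SSZ, SZ))
  →2  add(S(add(SZ, mul(SZ, SSZ))), add(SSZ, SZ))
  →3  S(add(add(SZ, mul(SZ, SSZ)), add(SSZ, SZ)))
  →4  S(add(S(add(Z, mul(SZ, SSZ))), add(SSZ, SZ)))
  →5  S(S(add(add(Z, mul(SZ, SSZ)), add(SSZ, SZ))))
  →6  S(S(add(mul(SZ, SSZ), add(SSZ, SZ))))
  →7  S(S(add(add(SSZ, mul(Z, SSZ)), add(SSZ, SZ))))
  →8  S(S(add(S(add(SZ, mul(Z, SSZ))), add(SSZ, SZ))))
  →9  S(S(S(add(add(SZ, mul(Z, SSZ)), add(SSZ, SZ)))))
  →10  S(S(S(add(S(add(Z, mul(Z, SSZ))), add(SSZ, SZ)))))
  →11  S(S(S(S(add(add(Z, mul(Z, SSZ)), add(SSZ, SZ))))))
  →12  S(S(S(S(add(mul(Z, SSZ), add(SSZ, SZ))))))
  →13  S(S(S(S(add(Z, add(SSZ, SZ))))))
  →14  S(S(S(S(add(SSZ, SZ)))))
  →15  S(S(S(S(S(add(SZ, SZ))))))
  →16  S(S(S(S(S(S(add(Z, SZ)))))))
  →17  S^7(Z)

Answer: normal form = S^7(Z)  (in 17 steps)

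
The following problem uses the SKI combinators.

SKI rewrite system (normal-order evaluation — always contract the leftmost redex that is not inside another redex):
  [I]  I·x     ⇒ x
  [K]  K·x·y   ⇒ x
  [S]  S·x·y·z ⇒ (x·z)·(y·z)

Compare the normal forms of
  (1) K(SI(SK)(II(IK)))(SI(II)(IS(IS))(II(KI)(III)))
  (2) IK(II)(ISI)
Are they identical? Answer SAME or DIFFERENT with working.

Term A:
  start: K(SI(SK)(II(IK)))(SI(II)(IS(IS))(II(KI)(III)))
  →1  SI(SK)(II(IK))
  →2  I(II(IK))(SK(II(IK)))
  →3  II(IK)(SK(II(IK)))
  →4  I(IK)(SK(II(IK)))
  →5  IK(SK(II(IK)))
  →6  K(SK(II(IK)))
  →7  K(SK(I(IK)))
  →8  K(SK(IK))
  →9  K(SKK)

Term B:
  start: IK(II)(ISI)
  →1  K(II)(ISI)
  →2  II
  →3  I

Answer: DIFFERENT — A ⇓ K(SKK), B ⇓ I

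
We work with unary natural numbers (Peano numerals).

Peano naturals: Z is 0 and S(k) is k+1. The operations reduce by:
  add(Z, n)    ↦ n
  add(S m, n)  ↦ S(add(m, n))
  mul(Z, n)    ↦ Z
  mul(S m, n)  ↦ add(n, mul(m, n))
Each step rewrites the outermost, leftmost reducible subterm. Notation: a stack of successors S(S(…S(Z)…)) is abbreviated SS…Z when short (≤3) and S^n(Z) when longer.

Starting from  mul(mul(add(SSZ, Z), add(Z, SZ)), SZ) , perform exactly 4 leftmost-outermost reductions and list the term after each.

Answer: after 4 steps: mul(S(add(Z, mul(add(SZ, Z), add(Z, SZ)))), SZ)

Reduction:
  start: mul(mul(add(SSZ, Z), add(Z, SZ)), SZ)
  step 1: mul(mul(S(add(SZ, Z)), add(Z, SZ)), SZ)
  step 2: mul(add(add(Z, SZ), mul(add(SZ, Z), add(Z, SZ))), SZ)
  step 3: mul(add(SZ, mul(add(SZ, Z), add(Z, SZ))), SZ)
  step 4: mul(S(add(Z, mul(add(SZ, Z), add(Z, SZ)))), SZ)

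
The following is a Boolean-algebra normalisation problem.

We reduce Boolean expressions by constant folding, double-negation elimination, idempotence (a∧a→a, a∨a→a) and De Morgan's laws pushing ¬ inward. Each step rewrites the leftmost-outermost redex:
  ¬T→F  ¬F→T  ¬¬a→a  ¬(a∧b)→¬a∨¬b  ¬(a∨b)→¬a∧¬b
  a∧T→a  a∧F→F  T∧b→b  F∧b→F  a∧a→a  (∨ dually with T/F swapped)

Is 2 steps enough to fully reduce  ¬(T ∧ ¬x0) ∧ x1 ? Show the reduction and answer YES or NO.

Answer: NO — after 2 steps the term is (F ∨ ¬¬x0) ∧ x1, not yet normal

Derivation:
  start: ¬(T ∧ ¬x0) ∧ x1
  step 1: (¬T ∨ ¬¬x0) ∧ x1
  step 2: (F ∨ ¬¬x0) ∧ x1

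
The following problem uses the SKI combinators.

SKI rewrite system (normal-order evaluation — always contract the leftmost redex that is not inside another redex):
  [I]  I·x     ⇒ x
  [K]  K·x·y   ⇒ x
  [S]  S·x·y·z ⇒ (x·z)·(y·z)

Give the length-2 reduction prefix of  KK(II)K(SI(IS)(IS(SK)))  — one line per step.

Answer: after 2 steps: K

Derivation:
  start: KK(II)K(SI(IS)(IS(SK)))
  [1] KK(SI(IS)(IS(SK)))
  [2] K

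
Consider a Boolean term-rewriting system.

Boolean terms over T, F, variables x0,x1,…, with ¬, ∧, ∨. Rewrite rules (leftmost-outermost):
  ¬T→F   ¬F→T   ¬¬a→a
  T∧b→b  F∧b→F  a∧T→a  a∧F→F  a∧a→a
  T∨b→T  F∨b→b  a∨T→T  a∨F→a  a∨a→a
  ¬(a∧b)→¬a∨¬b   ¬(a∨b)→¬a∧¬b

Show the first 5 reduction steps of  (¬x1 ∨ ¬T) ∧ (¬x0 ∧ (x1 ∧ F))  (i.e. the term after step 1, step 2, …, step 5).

Answer: after 5 steps: F

Reduction:
  start: (¬x1 ∨ ¬T) ∧ (¬x0 ∧ (x1 ∧ F))
  →1  (¬x1 ∨ F) ∧ (¬x0 ∧ (x1 ∧ F))
  →2  ¬x1 ∧ (¬x0 ∧ (x1 ∧ F))
  →3  ¬x1 ∧ (¬x0 ∧ F)
  →4  ¬x1 ∧ F
  →5  F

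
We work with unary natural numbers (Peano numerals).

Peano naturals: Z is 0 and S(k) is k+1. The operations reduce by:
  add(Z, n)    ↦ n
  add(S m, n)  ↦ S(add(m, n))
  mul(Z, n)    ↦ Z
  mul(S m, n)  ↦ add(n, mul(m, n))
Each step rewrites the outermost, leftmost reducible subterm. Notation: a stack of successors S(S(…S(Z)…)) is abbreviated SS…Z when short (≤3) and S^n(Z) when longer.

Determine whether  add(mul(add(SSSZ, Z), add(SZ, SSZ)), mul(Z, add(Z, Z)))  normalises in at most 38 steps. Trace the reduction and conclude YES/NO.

  start: add(mul(add(SSSZ, Z), add(SZ, SSZ)), mul(Z, add(Z, Z)))
  [1] add(mul(S(add(SSZ, Z)), add(SZ, SSZ)), mul(Z, add(Z, Z)))
  [2] add(add(add(SZ, SSZ), mul(add(SSZ, Z), add(SZ, SSZ))), mul(Z, add(Z, Z)))
  [3] add(add(S(add(Z, SSZ)), mul(add(SSZ, Z), add(SZ, SSZ))), mul(Z, add(Z, Z)))
  [4] add(S(add(add(Z, SSZ), mul(add(SSZ, Z), add(SZ, SSZ)))), mul(Z, add(Z, Z)))
  [5] S(add(add(add(Z, SSZ), mul(add(SSZ, Z), add(SZ, SSZ))), mul(Z, add(Z, Z))))
  [6] S(add(add(SSZ, mul(add(SSZ, Z), add(SZ, SSZ))), mul(Z, add(Z, Z))))
  [7] S(add(S(add(SZ, mul(add(SSZ, Z), add(SZ, SSZ)))), mul(Z, add(Z, Z))))
  [8] S(S(add(add(SZ, mul(add(SSZ, Z), add(SZ, SSZ))), mul(Z, add(Z, Z)))))
  [9] S(S(add(S(add(Z, mul(add(SSZ, Z), add(SZ, SSZ)))), mul(Z, add(Z, Z)))))
  [10] S(S(S(add(add(Z, mul(add(SSZ, Z), add(SZ, SSZ))), mul(Z, add(Z, Z))))))
  [11] S(S(S(add(mul(add(SSZ, Z), add(SZ, SSZ)), mul(Z, add(Z, Z))))))
  [12] S(S(S(add(mul(S(add(SZ, Z)), add(SZ, SSZ)), mul(Z, add(Z, Z))))))
  [13] S(S(S(add(add(add(SZ, SSZ), mul(add(SZ, Z), add(SZ, SSZ))), mul(Z, add(Z, Z))))))
  [14] S(S(S(add(add(S(add(Z, SSZ)), mul(add(SZ, Z), add(SZ, SSZ))), mul(Z, add(Z, Z))))))
  [15] S(S(S(add(S(add(add(Z, SSZ), mul(add(SZ, Z), add(SZ, SSZ)))), mul(Z, add(Z, Z))))))
  [16] S(S(S(S(add(add(add(Z, SSZ), mul(add(SZ, Z), add(SZ, SSZ))), mul(Z, add(Z, Z)))))))
  [17] S(S(S(S(add(add(SSZ, mul(add(SZ, Z), add(SZ, SSZ))), mul(Z, add(Z, Z)))))))
  [18] S(S(S(S(add(S(add(SZ, mul(add(SZ, Z), add(SZ, SSZ)))), mul(Z, add(Z, Z)))))))
  [19] S(S(S(S(S(add(add(SZ, mul(add(SZ, Z), add(SZ, SSZ))), mul(Z, add(Z, Z))))))))
  [20] S(S(S(S(S(add(S(add(Z, mul(add(SZ, Z), add(SZ, SSZ)))), mul(Z, add(Z, Z))))))))
  [21] S(S(S(S(S(S(add(add(Z, mul(add(SZ, Z), add(SZ, SSZ))), mul(Z, add(Z, Z)))))))))
  [22] S(S(S(S(S(S(add(mul(add(SZ, Z), add(SZ, SSZ)), mul(Z, add(Z, Z)))))))))
  [23] S(S(S(S(S(S(add(mul(S(add(Z, Z)), add(SZ, SSZ)), mul(Z, add(Z, Z)))))))))
  [24] S(S(S(S(S(S(add(add(add(SZ, SSZ), mul(add(Z, Z), add(SZ, SSZ))), mul(Z, add(Z, Z)))))))))
  [25] S(S(S(S(S(S(add(add(S(add(Z, SSZ)), mul(add(Z, Z), add(SZ, SSZ))), mul(Z, add(Z, Z)))))))))
  [26] S(S(S(S(S(S(add(S(add(add(Z, SSZ), mul(add(Z, Z), add(SZ, SSZ)))), mul(Z, add(Z, Z)))))))))
  [27] S(S(S(S(S(S(S(add(add(add(Z, SSZ), mul(add(Z, Z), add(SZ, SSZ))), mul(Z, add(Z, Z))))))))))
  [28] S(S(S(S(S(S(S(add(add(SSZ, mul(add(Z, Z), add(SZ, SSZ))), mul(Z, add(Z, Z))))))))))
  [29] S(S(S(S(S(S(S(add(S(add(SZ, mul(add(Z, Z), add(SZ, SSZ)))), mul(Z, add(Z, Z))))))))))
  [30] S(S(S(S(S(S(S(S(add(add(SZ, mul(add(Z, Z), add(SZ, SSZ))), mul(Z, add(Z, Z)))))))))))
  [31] S(S(S(S(S(S(S(S(add(S(add(Z, mul(add(Z, Z), add(SZ, SSZ)))), mul(Z, add(Z, Z)))))))))))
  [32] S(S(S(S(S(S(S(S(S(add(add(Z, mul(add(Z, Z), add(SZ, SSZ))), mul(Z, add(Z, Z))))))))))))
  [33] S(S(S(S(S(S(S(S(S(add(mul(add(Z, Z), add(SZ, SSZ)), mul(Z, add(Z, Z))))))))))))
  [34] S(S(S(S(S(S(S(S(S(add(mul(Z, add(SZ, SSZ)), mul(Z, add(Z, Z))))))))))))
  [35] S(S(S(S(S(S(S(S(S(add(Z, mul(Z, add(Z, Z))))))))))))
  [36] S(S(S(S(S(S(S(S(S(mul(Z, add(Z, Z)))))))))))
  [37] S^9(Z)

Answer: YES — reaches normal form S^9(Z) in 37 ≤ 38 steps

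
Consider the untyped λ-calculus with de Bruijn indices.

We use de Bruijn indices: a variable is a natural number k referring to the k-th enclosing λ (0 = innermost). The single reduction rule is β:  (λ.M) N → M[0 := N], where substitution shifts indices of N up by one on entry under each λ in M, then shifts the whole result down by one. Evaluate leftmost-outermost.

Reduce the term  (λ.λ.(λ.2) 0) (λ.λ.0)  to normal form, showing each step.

  start: (λ.λ.(λ.2) 0) (λ.λ.0)
  step 1: λ.(λ.λ.λ.0) 0
  step 2: λ.λ.λ.0

Answer: normal form = λ.λ.λ.0  (in 2 steps)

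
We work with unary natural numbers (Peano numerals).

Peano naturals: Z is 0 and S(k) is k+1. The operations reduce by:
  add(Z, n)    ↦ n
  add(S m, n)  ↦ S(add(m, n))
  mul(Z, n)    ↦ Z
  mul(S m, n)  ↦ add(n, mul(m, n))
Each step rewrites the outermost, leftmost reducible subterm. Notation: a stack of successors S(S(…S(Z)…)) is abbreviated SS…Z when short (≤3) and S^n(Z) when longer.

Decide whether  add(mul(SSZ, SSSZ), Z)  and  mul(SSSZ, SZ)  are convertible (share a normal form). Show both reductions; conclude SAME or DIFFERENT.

Answer: DIFFERENT — A ⇓ S^6(Z), B ⇓ SSSZ

Derivation:
Term A:
  start: add(mul(SSZ, SSSZ), Z)
  →1  add(add(SSSZ, mul(SZ, SSSZ)), Z)
  →2  add(S(add(SSZ, mul(SZ, SSSZ))), Z)
  →3  S(add(add(SSZ, mul(SZ, SSSZ)), Z))
  →4  S(add(S(add(SZ, mul(SZ, SSSZ))), Z))
  →5  S(S(add(add(SZ, mul(SZ, SSSZ)), Z)))
  →6  S(S(add(S(add(Z, mul(SZ, SSSZ))), Z)))
  →7  S(S(S(add(add(Z, mul(SZ, SSSZ)), Z))))
  →8  S(S(S(add(mul(SZ, SSSZ), Z))))
  →9  S(S(S(add(add(SSSZ, mul(Z, SSSZ)), Z))))
  →10  S(S(S(add(S(add(SSZ, mul(Z, SSSZ))), Z))))
  →11  S(S(S(S(add(add(SSZ, mul(Z, SSSZ)), Z)))))
  →12  S(S(S(S(add(S(add(SZ, mul(Z, SSSZ))), Z)))))
  →13  S(S(S(S(S(add(add(SZ, mul(Z, SSSZ)), Z))))))
  →14  S(S(S(S(S(add(S(add(Z, mul(Z, SSSZ))), Z))))))
  →15  S(S(S(S(S(S(add(add(Z, mul(Z, SSSZ)), Z)))))))
  →16  S(S(S(S(S(S(add(mul(Z, SSSZ), Z)))))))
  →17  S(S(S(S(S(S(add(Z, Z)))))))
  →18  S^6(Z)

Term B:
  start: mul(SSSZ, SZ)
  →1  add(SZ, mul(SSZ, SZ))
  →2  S(add(Z, mul(SSZ, SZ)))
  →3  S(mul(SSZ, SZ))
  →4  S(add(SZ, mul(SZ, SZ)))
  →5  S(S(add(Z, mul(SZ, SZ))))
  →6  S(S(mul(SZ, SZ)))
  →7  S(S(add(SZ, mul(Z, SZ))))
  →8  S(S(S(add(Z, mul(Z, SZ)))))
  →9  S(S(S(mul(Z, SZ))))
  →10  SSSZ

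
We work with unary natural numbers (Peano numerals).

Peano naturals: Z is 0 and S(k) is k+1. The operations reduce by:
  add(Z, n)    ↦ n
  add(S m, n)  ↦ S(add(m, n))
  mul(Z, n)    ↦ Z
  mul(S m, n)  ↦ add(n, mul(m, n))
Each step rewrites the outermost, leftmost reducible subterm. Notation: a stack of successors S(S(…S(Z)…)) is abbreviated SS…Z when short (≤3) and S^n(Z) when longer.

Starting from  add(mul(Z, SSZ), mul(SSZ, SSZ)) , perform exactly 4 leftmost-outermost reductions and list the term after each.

Answer: after 4 steps: S(add(SZ, mul(SZ, SSZ)))

Derivation:
  start: add(mul(Z, SSZ), mul(SSZ, SSZ))
  step 1: add(Z, mul(SSZ, SSZ))
  step 2: mul(SSZ, SSZ)
  step 3: add(SSZ, mul(SZ, SSZ))
  step 4: S(add(SZ, mul(SZ, SSZ)))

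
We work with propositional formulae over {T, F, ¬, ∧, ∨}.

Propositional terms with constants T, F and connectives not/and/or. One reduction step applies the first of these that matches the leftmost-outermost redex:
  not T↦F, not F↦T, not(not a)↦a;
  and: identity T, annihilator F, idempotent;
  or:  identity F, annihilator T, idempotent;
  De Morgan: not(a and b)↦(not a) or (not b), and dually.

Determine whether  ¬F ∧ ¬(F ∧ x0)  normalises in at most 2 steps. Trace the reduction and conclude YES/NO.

Answer: NO — after 2 steps the term is ¬(F ∧ x0), not yet normal

Working:
  start: ¬F ∧ ¬(F ∧ x0)
  →1  T ∧ ¬(F ∧ x0)
  →2  ¬(F ∧ x0)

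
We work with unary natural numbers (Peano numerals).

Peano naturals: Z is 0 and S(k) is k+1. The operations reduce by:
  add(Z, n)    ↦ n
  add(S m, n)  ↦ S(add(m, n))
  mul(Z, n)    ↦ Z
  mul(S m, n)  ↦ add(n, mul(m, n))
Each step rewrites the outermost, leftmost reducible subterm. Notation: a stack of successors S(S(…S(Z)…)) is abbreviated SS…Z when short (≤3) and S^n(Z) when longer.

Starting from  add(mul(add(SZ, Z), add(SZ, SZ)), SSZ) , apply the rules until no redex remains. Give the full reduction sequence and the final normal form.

Answer: normal form = S^4(Z)  (in 12 steps)

Reduction:
  start: add(mul(add(SZ, Z), add(SZ, SZ)), SSZ)
  →1  add(mul(S(add(Z, Z)), add(SZ, SZ)), SSZ)
  →2  add(add(add(SZ, SZ), mul(add(Z, Z), add(SZ, SZ))), SSZ)
  →3  add(add(S(add(Z, SZ)), mul(add(Z, Z), add(SZ, SZ))), SSZ)
  →4  add(S(add(add(Z, SZ), mul(add(Z, Z), add(SZ, SZ)))), SSZ)
  →5  S(add(add(add(Z, SZ), mul(add(Z, Z), add(SZ, SZ))), SSZ))
  →6  S(add(add(SZ, mul(add(Z, Z), add(SZ, SZ))), SSZ))
  →7  S(add(S(add(Z, mul(add(Z, Z), add(SZ, SZ)))), SSZ))
  →8  S(S(add(add(Z, mul(add(Z, Z), add(SZ, SZ))), SSZ)))
  →9  S(S(add(mul(add(Z, Z), add(SZ, SZ)), SSZ)))
  →10  S(S(add(mul(Z, add(SZ, SZ)), SSZ)))
  →11  S(S(add(Z, SSZ)))
  →12  S^4(Z)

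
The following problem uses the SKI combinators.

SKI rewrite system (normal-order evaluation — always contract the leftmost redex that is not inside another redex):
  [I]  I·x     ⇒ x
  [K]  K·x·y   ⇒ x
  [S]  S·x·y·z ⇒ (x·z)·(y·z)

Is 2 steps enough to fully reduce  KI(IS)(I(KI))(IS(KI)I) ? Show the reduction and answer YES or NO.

Answer: NO — after 2 steps the term is I(KI)(IS(KI)I), not yet normal

Working:
  start: KI(IS)(I(KI))(IS(KI)I)
  [1] I(I(KI))(IS(KI)I)
  [2] I(KI)(IS(KI)I)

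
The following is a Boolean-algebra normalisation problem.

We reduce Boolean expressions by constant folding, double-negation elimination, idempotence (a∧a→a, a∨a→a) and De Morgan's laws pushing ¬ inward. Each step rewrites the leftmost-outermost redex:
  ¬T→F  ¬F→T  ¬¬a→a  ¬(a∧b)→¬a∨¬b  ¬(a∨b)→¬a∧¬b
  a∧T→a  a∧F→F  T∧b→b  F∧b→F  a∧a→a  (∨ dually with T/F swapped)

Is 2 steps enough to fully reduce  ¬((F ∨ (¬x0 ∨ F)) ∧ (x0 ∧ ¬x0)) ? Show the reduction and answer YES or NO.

Answer: NO — after 2 steps the term is (¬F ∧ ¬(¬x0 ∨ F)) ∨ ¬(x0 ∧ ¬x0), not yet normal

Working:
  start: ¬((F ∨ (¬x0 ∨ F)) ∧ (x0 ∧ ¬x0))
  →1  ¬(F ∨ (¬x0 ∨ F)) ∨ ¬(x0 ∧ ¬x0)
  →2  (¬F ∧ ¬(¬x0 ∨ F)) ∨ ¬(x0 ∧ ¬x0)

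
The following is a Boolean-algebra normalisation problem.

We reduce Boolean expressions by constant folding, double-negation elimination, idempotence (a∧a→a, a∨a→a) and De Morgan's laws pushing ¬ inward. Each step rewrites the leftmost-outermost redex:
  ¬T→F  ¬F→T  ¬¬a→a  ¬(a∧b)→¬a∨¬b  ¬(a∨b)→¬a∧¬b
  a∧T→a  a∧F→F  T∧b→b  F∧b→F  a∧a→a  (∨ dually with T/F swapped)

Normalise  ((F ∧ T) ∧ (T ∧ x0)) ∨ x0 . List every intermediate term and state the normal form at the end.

  start: ((F ∧ T) ∧ (T ∧ x0)) ∨ x0
  →1  (F ∧ (T ∧ x0)) ∨ x0
  →2  F ∨ x0
  →3  x0

Answer: normal form = x0  (in 3 steps)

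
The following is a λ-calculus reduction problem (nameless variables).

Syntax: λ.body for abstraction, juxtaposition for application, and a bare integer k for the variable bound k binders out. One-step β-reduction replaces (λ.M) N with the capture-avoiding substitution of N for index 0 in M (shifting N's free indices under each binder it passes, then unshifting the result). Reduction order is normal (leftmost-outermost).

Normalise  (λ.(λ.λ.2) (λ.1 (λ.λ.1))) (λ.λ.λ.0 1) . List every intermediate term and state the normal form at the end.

  start: (λ.(λ.λ.2) (λ.1 (λ.λ.1))) (λ.λ.λ.0 1)
  step 1: (λ.λ.λ.λ.λ.0 1) (λ.(λ.λ.λ.0 1) (λ.λ.1))
  step 2: λ.λ.λ.λ.0 1

Answer: normal form = λ.λ.λ.λ.0 1  (in 2 steps)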